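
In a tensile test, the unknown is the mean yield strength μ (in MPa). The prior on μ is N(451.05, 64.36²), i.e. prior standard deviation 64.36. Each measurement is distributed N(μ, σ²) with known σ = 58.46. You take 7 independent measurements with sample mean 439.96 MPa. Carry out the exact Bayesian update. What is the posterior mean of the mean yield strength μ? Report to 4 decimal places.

For Normal data with known variance σ², a Normal(μ₀, σ₀²) prior on μ is conjugate. Posterior precision = 1/σ₀² + n/σ²; posterior mean is the precision-weighted average of μ₀ and x̄.
n·x̄ = 7·439.96 = 3079.72.
σ₀² = 64.36² = 4142.2096, σ² = 58.46² = 3417.5716; σ² + n·σ₀² = 3417.5716 + 7·4142.2096 = 32413.0388.
Posterior mean = (μ₀/σ₀² + n·x̄/σ²)/(1/σ₀² + n/σ²) = (σ²·μ₀ + σ₀²·n·x̄)/(σ² + n·σ₀²) = (3417.5716·451.05 + 4142.2096·3079.72)/32413.0388 = 14298341.419492/32413.0388 = 441.1293.

441.1293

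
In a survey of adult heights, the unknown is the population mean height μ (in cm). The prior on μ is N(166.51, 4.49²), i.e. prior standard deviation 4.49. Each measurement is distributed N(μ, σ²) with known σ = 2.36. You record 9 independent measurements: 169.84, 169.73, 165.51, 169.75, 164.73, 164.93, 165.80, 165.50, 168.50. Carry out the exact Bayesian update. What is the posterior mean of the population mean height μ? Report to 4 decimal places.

167.1245

For Normal data with known variance σ², a Normal(μ₀, σ₀²) prior on μ is conjugate. Posterior precision = 1/σ₀² + n/σ²; posterior mean is the precision-weighted average of μ₀ and x̄.
Σxᵢ = 169.84 + 169.73 + 165.51 + 169.75 + 164.73 + 164.93 + 165.80 + 165.50 + 168.50 = 1504.29, so n·x̄ = 1504.29.
σ₀² = 4.49² = 20.1601, σ² = 2.36² = 5.5696; σ² + n·σ₀² = 5.5696 + 9·20.1601 = 187.0105.
Posterior mean = (μ₀/σ₀² + n·x̄/σ²)/(1/σ₀² + n/σ²) = (σ²·μ₀ + σ₀²·n·x̄)/(σ² + n·σ₀²) = (5.5696·166.51 + 20.1601·1504.29)/187.0105 = 31254.030925/187.0105 = 167.1245.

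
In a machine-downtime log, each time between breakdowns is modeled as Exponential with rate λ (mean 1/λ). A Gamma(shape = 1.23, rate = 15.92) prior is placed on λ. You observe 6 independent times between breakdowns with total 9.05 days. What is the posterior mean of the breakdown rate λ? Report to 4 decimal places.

0.2895

With a Gamma(shape α, rate β) prior on the exponential rate λ, the posterior after n observations with total T = Σxᵢ is Gamma(α+n, β+T).
Posterior: Gamma(1.23+6, 15.92+9.05) = Gamma(7.23, 24.97).
Posterior mean of λ = α/β = 7.23/24.97 = 0.2895.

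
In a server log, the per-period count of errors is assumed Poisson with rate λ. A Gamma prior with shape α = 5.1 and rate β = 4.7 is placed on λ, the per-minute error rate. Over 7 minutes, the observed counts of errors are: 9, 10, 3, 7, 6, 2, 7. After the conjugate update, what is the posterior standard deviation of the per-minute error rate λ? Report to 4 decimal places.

0.5989

With a Gamma(shape α, rate β) prior, the Poisson likelihood is conjugate: the posterior is Gamma(α + ΣXᵢ, β + n).
Sum of counts S = 44 over n = 7 minutes.
Posterior: Gamma(α+S, β+n) = Gamma(5.1+44, 4.7+7) = Gamma(49.1, 11.7).
SD = √α/β = √49.1/11.7 = 0.5989.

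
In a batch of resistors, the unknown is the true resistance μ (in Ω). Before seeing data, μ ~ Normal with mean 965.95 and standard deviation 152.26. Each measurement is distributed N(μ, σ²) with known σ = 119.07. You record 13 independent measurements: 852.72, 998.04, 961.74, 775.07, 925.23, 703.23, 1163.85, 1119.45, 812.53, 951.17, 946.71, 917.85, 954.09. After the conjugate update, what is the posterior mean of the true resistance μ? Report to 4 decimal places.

For Normal data with known variance σ², a Normal(μ₀, σ₀²) prior on μ is conjugate. Posterior precision = 1/σ₀² + n/σ²; posterior mean is the precision-weighted average of μ₀ and x̄.
Σxᵢ = 852.72 + 998.04 + 961.74 + 775.07 + 925.23 + 703.23 + 1163.85 + 1119.45 + 812.53 + 951.17 + 946.71 + 917.85 + 954.09 = 12081.68, so n·x̄ = 12081.68.
σ₀² = 152.26² = 23183.1076, σ² = 119.07² = 14177.6649; σ² + n·σ₀² = 14177.6649 + 13·23183.1076 = 315558.0637.
Posterior mean = (μ₀/σ₀² + n·x̄/σ²)/(1/σ₀² + n/σ²) = (σ²·μ₀ + σ₀²·n·x̄)/(σ² + n·σ₀²) = (14177.6649·965.95 + 23183.1076·12081.68)/315558.0637 = 293785802.838923/315558.0637 = 931.0039.

931.0039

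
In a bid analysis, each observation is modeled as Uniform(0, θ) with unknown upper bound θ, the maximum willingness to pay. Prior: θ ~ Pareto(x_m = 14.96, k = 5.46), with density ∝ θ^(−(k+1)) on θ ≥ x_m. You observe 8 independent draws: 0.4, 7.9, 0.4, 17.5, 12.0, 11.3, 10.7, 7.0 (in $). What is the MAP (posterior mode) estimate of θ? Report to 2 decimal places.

A Pareto(scale x_m, shape k) prior on the upper bound θ of Uniform(0, θ) is conjugate: posterior is Pareto(max(x_m, max xᵢ), k + n).
Sample maximum = 17.5; prior scale x_m = 14.96 → posterior scale = max = 17.50.
Posterior shape = 5.46 + 8 = 13.46.
The Pareto density is decreasing on [x_m, ∞), so the mode is x_m = 17.50.

17.50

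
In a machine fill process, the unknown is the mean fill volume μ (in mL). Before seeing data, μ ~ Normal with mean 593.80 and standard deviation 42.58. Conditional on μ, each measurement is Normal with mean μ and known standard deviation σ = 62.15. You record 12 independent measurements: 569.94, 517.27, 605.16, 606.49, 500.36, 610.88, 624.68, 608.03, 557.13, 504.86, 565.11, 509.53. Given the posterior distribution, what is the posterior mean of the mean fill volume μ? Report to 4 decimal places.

For Normal data with known variance σ², a Normal(μ₀, σ₀²) prior on μ is conjugate. Posterior precision = 1/σ₀² + n/σ²; posterior mean is the precision-weighted average of μ₀ and x̄.
Σxᵢ = 569.94 + 517.27 + 605.16 + 606.49 + 500.36 + 610.88 + 624.68 + 608.03 + 557.13 + 504.86 + 565.11 + 509.53 = 6779.44, so n·x̄ = 6779.44.
σ₀² = 42.58² = 1813.0564, σ² = 62.15² = 3862.6225; σ² + n·σ₀² = 3862.6225 + 12·1813.0564 = 25619.2993.
Posterior mean = (μ₀/σ₀² + n·x̄/σ²)/(1/σ₀² + n/σ²) = (σ²·μ₀ + σ₀²·n·x̄)/(σ² + n·σ₀²) = (3862.6225·593.80 + 1813.0564·6779.44)/25619.2993 = 14585132.320916/25619.2993 = 569.3025.

569.3025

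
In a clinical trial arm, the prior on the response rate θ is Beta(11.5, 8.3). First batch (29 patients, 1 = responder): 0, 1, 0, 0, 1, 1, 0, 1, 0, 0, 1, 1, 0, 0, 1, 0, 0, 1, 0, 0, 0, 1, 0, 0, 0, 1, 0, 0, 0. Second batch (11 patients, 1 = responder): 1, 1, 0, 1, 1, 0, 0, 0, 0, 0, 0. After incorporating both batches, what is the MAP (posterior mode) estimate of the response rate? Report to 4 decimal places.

The Beta prior is conjugate to a Binomial/Bernoulli likelihood; the update adds successes to α and failures to β.
After batch 1: Beta(11.5+10, 8.3+19) = Beta(21.5, 27.3).
After batch 2: Beta(21.5+4, 27.3+7) = Beta(25.5, 34.3).
Mode of Beta(a,b) for a,b>1 is (a−1)/(a+b−2) = 24.5/57.8 = 0.4239.

0.4239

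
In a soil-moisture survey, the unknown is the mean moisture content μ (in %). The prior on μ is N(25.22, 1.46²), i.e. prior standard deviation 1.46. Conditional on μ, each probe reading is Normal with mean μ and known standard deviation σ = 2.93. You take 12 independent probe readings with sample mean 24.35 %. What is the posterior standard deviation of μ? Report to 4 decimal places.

For Normal data with known variance σ², a Normal(μ₀, σ₀²) prior on μ is conjugate. Posterior precision = 1/σ₀² + n/σ²; posterior mean is the precision-weighted average of μ₀ and x̄.
σ₀² = 1.46² = 2.1316, σ² = 2.93² = 8.5849; σ² + n·σ₀² = 8.5849 + 12·2.1316 = 34.1641.
Posterior precision = 1/σ₀² + n/σ² = 1/2.1316 + 12/8.5849 = (σ² + n·σ₀²)/(σ₀²σ²) = 34.1641/(2.1316·8.5849); posterior variance σₙ² = σ₀²σ²/(σ² + n·σ₀²) = 2.1316·8.5849/34.1641 = 0.535637.
Posterior SD = √σₙ² = √(2.1316·8.5849/34.1641) = 0.7319.

0.7319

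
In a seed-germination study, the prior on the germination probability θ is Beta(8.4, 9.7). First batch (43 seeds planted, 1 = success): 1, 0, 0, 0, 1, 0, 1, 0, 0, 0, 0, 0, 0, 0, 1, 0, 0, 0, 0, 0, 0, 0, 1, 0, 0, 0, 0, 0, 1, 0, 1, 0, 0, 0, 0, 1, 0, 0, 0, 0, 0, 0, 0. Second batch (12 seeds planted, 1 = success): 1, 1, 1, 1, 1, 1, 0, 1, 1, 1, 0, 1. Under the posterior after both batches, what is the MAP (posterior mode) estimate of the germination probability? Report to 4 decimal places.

The Beta prior is conjugate to a Binomial/Bernoulli likelihood; the update adds successes to α and failures to β.
After batch 1: Beta(8.4+8, 9.7+35) = Beta(16.4, 44.7).
After batch 2: Beta(16.4+10, 44.7+2) = Beta(26.4, 46.7).
Mode of Beta(a,b) for a,b>1 is (a−1)/(a+b−2) = 25.4/71.1 = 0.3572.

0.3572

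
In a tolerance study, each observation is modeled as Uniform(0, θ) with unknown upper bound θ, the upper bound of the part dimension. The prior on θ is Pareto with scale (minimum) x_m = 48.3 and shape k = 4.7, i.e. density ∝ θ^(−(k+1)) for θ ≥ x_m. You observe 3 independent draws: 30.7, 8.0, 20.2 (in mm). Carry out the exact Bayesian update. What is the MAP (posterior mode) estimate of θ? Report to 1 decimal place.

A Pareto(scale x_m, shape k) prior on the upper bound θ of Uniform(0, θ) is conjugate: posterior is Pareto(max(x_m, max xᵢ), k + n).
Sample maximum = 30.7; prior scale x_m = 48.3 → posterior scale = max = 48.3.
Posterior shape = 4.7 + 3 = 7.7.
The Pareto density is decreasing on [x_m, ∞), so the mode is x_m = 48.3.

48.3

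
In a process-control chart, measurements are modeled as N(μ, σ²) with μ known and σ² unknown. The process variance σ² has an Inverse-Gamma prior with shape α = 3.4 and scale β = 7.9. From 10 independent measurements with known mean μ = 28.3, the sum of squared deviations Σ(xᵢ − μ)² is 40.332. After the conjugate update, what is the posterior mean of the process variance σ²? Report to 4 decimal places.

With known mean μ and an Inverse-Gamma(α, β) prior on σ², the Normal likelihood is conjugate: posterior is Inv-Gamma(α + n/2, β + Σ(xᵢ−μ)²/2).
Posterior: Inv-Gamma(3.4 + 10/2, 7.9 + 40.332/2) = Inv-Gamma(8.40, 28.0660).
E[σ²|data] = β/(α−1) = 28.0660/7.40 = 3.7927.

3.7927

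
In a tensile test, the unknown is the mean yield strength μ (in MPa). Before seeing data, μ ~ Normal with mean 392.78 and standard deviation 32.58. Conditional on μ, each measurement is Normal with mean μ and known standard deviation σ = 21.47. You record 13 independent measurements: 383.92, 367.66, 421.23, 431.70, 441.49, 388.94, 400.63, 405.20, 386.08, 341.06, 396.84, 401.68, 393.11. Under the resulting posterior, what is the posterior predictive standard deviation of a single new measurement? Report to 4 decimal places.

22.2547

For Normal data with known variance σ², a Normal(μ₀, σ₀²) prior on μ is conjugate. Posterior precision = 1/σ₀² + n/σ²; posterior mean is the precision-weighted average of μ₀ and x̄.
σ₀² = 32.58² = 1061.4564, σ² = 21.47² = 460.9609; σ² + n·σ₀² = 460.9609 + 13·1061.4564 = 14259.8941.
Posterior precision = 1/σ₀² + n/σ² = 1/1061.4564 + 13/460.9609 = (σ² + n·σ₀²)/(σ₀²σ²) = 14259.8941/(1061.4564·460.9609); posterior variance σₙ² = σ₀²σ²/(σ² + n·σ₀²) = 1061.4564·460.9609/14259.8941 = 34.312309.
Predictive variance for one new observation = σₙ² + σ² = 1061.4564·460.9609/14259.8941 + 460.9609 = σ²·(σ₀² + 14259.8941)/14259.8941 = 460.9609·15321.3505/14259.8941 = 495.273209; SD = √(460.9609·15321.3505/14259.8941) = 22.2547.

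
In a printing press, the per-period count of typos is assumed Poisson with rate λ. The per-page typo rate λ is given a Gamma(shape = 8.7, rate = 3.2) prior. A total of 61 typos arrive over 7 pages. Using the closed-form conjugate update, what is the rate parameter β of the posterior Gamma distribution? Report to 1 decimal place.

10.2

With a Gamma(shape α, rate β) prior, the Poisson likelihood is conjugate: the posterior is Gamma(α + ΣXᵢ, β + n).
Posterior: Gamma(α+S, β+n) = Gamma(8.7+61, 3.2+7) = Gamma(69.7, 10.2).
Posterior β = 10.2.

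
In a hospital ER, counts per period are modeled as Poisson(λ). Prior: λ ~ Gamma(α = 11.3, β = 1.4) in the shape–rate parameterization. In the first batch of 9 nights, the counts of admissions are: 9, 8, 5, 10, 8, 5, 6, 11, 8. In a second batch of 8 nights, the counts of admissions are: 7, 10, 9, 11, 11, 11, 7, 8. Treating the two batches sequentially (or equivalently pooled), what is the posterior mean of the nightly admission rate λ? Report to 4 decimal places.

8.4402

With a Gamma(shape α, rate β) prior, the Poisson likelihood is conjugate: the posterior is Gamma(α + ΣXᵢ, β + n).
Batch 1: sum of counts S = 70 over n = 9 nights.
After batch 1: Gamma(α+S, β+n) = Gamma(11.3+70, 1.4+9) = Gamma(81.3, 10.4).
Batch 2: sum of counts S = 74 over n = 8 nights.
After batch 2: Gamma(α+S, β+n) = Gamma(81.3+74, 10.4+8) = Gamma(155.3, 18.4).
Posterior mean = α/β = 155.3/18.4 = 8.4402.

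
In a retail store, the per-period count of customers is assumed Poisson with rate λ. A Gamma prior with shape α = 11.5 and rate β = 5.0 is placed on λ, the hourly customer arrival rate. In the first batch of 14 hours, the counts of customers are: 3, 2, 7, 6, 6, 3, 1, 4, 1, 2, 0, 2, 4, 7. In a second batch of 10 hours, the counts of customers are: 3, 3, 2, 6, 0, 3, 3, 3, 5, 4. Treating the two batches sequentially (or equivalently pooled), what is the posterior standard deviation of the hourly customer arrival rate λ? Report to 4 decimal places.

0.3298

With a Gamma(shape α, rate β) prior, the Poisson likelihood is conjugate: the posterior is Gamma(α + ΣXᵢ, β + n).
Batch 1: sum of counts S = 48 over n = 14 hours.
After batch 1: Gamma(α+S, β+n) = Gamma(11.5+48, 5.0+14) = Gamma(59.5, 19.0).
Batch 2: sum of counts S = 32 over n = 10 hours.
After batch 2: Gamma(α+S, β+n) = Gamma(59.5+32, 19.0+10) = Gamma(91.5, 29.0).
SD = √α/β = √91.5/29.0 = 0.3298.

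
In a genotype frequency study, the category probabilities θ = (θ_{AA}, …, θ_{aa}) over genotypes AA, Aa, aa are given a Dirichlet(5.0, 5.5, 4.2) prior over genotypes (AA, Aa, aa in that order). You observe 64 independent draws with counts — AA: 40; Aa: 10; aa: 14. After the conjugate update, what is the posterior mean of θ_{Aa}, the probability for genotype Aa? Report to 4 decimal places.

The Dirichlet prior is conjugate to the Multinomial likelihood: each posterior αⱼ = prior αⱼ + observed count nⱼ.
Posterior concentration: (45.0, 15.5, 18.2), total = 78.7.
E[θ_{Aa}|data] = α_{Aa}/Σα = 15.5/78.7 = 0.1970.

0.1970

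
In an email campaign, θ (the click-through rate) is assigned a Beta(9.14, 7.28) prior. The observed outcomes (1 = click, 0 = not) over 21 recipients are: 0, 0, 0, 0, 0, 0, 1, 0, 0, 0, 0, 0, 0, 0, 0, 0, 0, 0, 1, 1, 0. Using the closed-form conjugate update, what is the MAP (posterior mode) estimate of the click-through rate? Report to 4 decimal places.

0.3145

The Beta prior is conjugate to a Binomial/Bernoulli likelihood; the update adds successes to α and failures to β.
Posterior: Beta(α+k, β+n−k) = Beta(9.14+3, 7.28+18) = Beta(12.14, 25.28).
Mode of Beta(a,b) for a,b>1 is (a−1)/(a+b−2) = 11.14/35.42 = 0.3145.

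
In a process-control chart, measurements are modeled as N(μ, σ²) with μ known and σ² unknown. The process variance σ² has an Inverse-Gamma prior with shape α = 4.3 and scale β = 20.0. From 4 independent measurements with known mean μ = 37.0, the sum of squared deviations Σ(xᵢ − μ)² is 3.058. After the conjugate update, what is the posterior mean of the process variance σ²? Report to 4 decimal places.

With known mean μ and an Inverse-Gamma(α, β) prior on σ², the Normal likelihood is conjugate: posterior is Inv-Gamma(α + n/2, β + Σ(xᵢ−μ)²/2).
Posterior: Inv-Gamma(4.3 + 4/2, 20.0 + 3.058/2) = Inv-Gamma(6.30, 21.5290).
E[σ²|data] = β/(α−1) = 21.5290/5.30 = 4.0621.

4.0621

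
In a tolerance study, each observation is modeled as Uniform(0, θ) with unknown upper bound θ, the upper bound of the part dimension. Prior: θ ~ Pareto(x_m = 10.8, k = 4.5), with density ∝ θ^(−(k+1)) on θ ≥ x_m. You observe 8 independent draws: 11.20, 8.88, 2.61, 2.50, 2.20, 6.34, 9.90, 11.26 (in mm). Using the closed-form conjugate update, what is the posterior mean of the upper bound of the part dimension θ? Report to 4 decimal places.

12.2391

A Pareto(scale x_m, shape k) prior on the upper bound θ of Uniform(0, θ) is conjugate: posterior is Pareto(max(x_m, max xᵢ), k + n).
Sample maximum = 11.26; prior scale x_m = 10.8 → posterior scale = max = 11.26.
Posterior shape = 4.5 + 8 = 12.5.
E[θ|data] = k·x_m/(k−1) = 12.5·11.26/11.5 = 12.2391.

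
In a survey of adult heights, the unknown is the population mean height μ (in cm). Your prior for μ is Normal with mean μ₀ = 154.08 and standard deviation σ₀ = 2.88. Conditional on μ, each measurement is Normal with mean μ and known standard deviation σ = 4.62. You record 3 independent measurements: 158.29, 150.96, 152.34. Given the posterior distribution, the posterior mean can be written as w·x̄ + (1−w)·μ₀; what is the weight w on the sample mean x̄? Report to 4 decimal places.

For Normal data with known variance σ², a Normal(μ₀, σ₀²) prior on μ is conjugate. Posterior precision = 1/σ₀² + n/σ²; posterior mean is the precision-weighted average of μ₀ and x̄.
σ₀² = 2.88² = 8.2944, σ² = 4.62² = 21.3444. Prior precision 1/σ₀² = 1/8.2944; data precision n/σ² = 3/21.3444.
w = (n/σ²)/(1/σ₀² + n/σ²) = n·σ₀²/(σ² + n·σ₀²) = 3·8.2944/(21.3444 + 3·8.2944) = 24.8832/46.2276 = 0.5383.

0.5383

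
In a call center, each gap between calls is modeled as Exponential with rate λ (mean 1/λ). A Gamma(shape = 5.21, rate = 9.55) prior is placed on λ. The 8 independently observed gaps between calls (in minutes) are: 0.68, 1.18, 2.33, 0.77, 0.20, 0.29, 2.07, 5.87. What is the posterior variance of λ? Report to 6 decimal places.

0.025102

With a Gamma(shape α, rate β) prior on the exponential rate λ, the posterior after n observations with total T = Σxᵢ is Gamma(α+n, β+T).
Sum of observations T = 13.39 minutes; n = 8.
Posterior: Gamma(5.21+8, 9.55+13.39) = Gamma(13.21, 22.94).
Var = α/β² = 0.025102.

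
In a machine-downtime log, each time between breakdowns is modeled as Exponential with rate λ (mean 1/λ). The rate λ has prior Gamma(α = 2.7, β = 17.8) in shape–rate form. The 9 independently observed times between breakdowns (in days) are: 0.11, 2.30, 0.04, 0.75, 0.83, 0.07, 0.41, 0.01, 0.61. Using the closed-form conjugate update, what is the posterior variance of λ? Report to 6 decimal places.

0.022252

With a Gamma(shape α, rate β) prior on the exponential rate λ, the posterior after n observations with total T = Σxᵢ is Gamma(α+n, β+T).
Sum of observations T = 5.13 days; n = 9.
Posterior: Gamma(2.7+9, 17.8+5.13) = Gamma(11.7, 22.93).
Var = α/β² = 0.022252.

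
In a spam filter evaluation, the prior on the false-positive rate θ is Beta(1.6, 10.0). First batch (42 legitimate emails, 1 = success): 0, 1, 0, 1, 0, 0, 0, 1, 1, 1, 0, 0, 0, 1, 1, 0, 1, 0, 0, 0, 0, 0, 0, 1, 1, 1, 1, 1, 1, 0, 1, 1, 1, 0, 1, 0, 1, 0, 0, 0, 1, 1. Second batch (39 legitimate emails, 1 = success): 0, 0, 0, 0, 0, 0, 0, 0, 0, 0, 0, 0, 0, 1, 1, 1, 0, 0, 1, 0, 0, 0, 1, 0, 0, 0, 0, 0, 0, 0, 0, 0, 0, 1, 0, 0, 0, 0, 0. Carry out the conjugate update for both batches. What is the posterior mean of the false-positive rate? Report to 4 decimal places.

The Beta prior is conjugate to a Binomial/Bernoulli likelihood; the update adds successes to α and failures to β.
After batch 1: Beta(1.6+21, 10.0+21) = Beta(22.6, 31.0).
After batch 2: Beta(22.6+6, 31.0+33) = Beta(28.6, 64.0).
Posterior mean = α/(α+β) = 28.6/92.6 = 0.3089.

0.3089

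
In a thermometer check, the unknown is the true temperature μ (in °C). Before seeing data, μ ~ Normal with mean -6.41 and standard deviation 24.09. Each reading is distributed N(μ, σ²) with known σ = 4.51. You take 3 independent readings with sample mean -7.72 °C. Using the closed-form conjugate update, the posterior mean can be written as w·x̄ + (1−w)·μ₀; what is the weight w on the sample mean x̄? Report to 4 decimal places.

0.9885

For Normal data with known variance σ², a Normal(μ₀, σ₀²) prior on μ is conjugate. Posterior precision = 1/σ₀² + n/σ²; posterior mean is the precision-weighted average of μ₀ and x̄.
σ₀² = 24.09² = 580.3281, σ² = 4.51² = 20.3401. Prior precision 1/σ₀² = 1/580.3281; data precision n/σ² = 3/20.3401.
w = (n/σ²)/(1/σ₀² + n/σ²) = n·σ₀²/(σ² + n·σ₀²) = 3·580.3281/(20.3401 + 3·580.3281) = 1740.9843/1761.3244 = 0.9885.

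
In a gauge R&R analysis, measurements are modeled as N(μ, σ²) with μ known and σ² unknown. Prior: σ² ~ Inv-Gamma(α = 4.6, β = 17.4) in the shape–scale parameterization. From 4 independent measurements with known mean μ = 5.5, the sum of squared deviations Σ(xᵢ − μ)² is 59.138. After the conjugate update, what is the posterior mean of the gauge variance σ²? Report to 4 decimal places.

8.3873

With known mean μ and an Inverse-Gamma(α, β) prior on σ², the Normal likelihood is conjugate: posterior is Inv-Gamma(α + n/2, β + Σ(xᵢ−μ)²/2).
Posterior: Inv-Gamma(4.6 + 4/2, 17.4 + 59.138/2) = Inv-Gamma(6.60, 46.9690).
E[σ²|data] = β/(α−1) = 46.9690/5.60 = 8.3873.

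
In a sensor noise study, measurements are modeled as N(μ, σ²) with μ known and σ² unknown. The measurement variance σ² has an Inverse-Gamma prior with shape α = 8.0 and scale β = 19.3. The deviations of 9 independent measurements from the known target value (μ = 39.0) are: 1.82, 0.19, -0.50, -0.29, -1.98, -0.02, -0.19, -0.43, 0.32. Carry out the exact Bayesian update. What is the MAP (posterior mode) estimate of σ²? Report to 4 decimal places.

With known mean μ and an Inverse-Gamma(α, β) prior on σ², the Normal likelihood is conjugate: posterior is Inv-Gamma(α + n/2, β + Σ(xᵢ−μ)²/2).
Σ(xᵢ−μ)² = (1.82)² + (0.19)² + (-0.50)² + (-0.29)² + (-1.98)² + (-0.02)² + (-0.19)² + (-0.43)² + (0.32)² = 7.9268.
Posterior: Inv-Gamma(8.0 + 9/2, 19.3 + 7.9268/2) = Inv-Gamma(12.50, 23.26340).
Mode = β/(α+1) = 23.26340/13.50 = 1.7232.

1.7232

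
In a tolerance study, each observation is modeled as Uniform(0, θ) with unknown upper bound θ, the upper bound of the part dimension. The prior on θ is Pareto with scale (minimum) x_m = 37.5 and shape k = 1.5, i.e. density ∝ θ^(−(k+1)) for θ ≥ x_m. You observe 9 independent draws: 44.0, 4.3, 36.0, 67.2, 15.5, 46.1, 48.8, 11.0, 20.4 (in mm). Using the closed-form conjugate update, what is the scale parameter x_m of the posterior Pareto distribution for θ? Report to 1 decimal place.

A Pareto(scale x_m, shape k) prior on the upper bound θ of Uniform(0, θ) is conjugate: posterior is Pareto(max(x_m, max xᵢ), k + n).
Sample maximum = 67.2; prior scale x_m = 37.5 → posterior scale = max = 67.2.
Posterior shape = 1.5 + 9 = 10.5.
Posterior scale x_m = 67.2.

67.2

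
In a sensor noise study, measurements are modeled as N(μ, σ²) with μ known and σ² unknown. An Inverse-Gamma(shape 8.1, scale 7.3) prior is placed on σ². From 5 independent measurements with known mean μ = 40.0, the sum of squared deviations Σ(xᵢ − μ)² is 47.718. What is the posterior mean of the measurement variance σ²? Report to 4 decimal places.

3.2457

With known mean μ and an Inverse-Gamma(α, β) prior on σ², the Normal likelihood is conjugate: posterior is Inv-Gamma(α + n/2, β + Σ(xᵢ−μ)²/2).
Posterior: Inv-Gamma(8.1 + 5/2, 7.3 + 47.718/2) = Inv-Gamma(10.60, 31.1590).
E[σ²|data] = β/(α−1) = 31.1590/9.60 = 3.2457.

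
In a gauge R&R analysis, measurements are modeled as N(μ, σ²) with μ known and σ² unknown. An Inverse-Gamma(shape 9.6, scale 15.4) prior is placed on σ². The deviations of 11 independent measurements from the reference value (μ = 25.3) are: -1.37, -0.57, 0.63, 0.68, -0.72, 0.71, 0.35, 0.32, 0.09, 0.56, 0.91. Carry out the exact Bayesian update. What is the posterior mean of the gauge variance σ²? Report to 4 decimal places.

1.2858

With known mean μ and an Inverse-Gamma(α, β) prior on σ², the Normal likelihood is conjugate: posterior is Inv-Gamma(α + n/2, β + Σ(xᵢ−μ)²/2).
Σ(xᵢ−μ)² = (-1.37)² + (-0.57)² + (0.63)² + (0.68)² + (-0.72)² + (0.71)² + (0.35)² + (0.32)² + (0.09)² + (0.56)² + (0.91)² = 5.4583.
Posterior: Inv-Gamma(9.6 + 11/2, 15.4 + 5.4583/2) = Inv-Gamma(15.10, 18.12915).
E[σ²|data] = β/(α−1) = 18.12915/14.10 = 1.2858.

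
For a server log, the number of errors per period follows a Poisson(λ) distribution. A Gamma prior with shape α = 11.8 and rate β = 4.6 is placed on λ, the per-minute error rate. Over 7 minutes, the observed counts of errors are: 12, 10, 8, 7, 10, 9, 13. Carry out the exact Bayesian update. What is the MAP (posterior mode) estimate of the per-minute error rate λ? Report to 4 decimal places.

6.8793

With a Gamma(shape α, rate β) prior, the Poisson likelihood is conjugate: the posterior is Gamma(α + ΣXᵢ, β + n).
Sum of counts S = 69 over n = 7 minutes.
Posterior: Gamma(α+S, β+n) = Gamma(11.8+69, 4.6+7) = Gamma(80.8, 11.6).
Mode of Gamma(α,β) for α≥1 is (α−1)/β = 79.8/11.6 = 6.8793.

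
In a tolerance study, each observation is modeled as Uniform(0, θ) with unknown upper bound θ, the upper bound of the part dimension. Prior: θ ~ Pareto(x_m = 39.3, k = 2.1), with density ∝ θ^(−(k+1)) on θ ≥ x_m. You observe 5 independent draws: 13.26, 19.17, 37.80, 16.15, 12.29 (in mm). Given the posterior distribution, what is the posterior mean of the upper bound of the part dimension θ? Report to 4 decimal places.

45.7426

A Pareto(scale x_m, shape k) prior on the upper bound θ of Uniform(0, θ) is conjugate: posterior is Pareto(max(x_m, max xᵢ), k + n).
Sample maximum = 37.80; prior scale x_m = 39.3 → posterior scale = max = 39.30.
Posterior shape = 2.1 + 5 = 7.1.
E[θ|data] = k·x_m/(k−1) = 7.1·39.30/6.1 = 45.7426.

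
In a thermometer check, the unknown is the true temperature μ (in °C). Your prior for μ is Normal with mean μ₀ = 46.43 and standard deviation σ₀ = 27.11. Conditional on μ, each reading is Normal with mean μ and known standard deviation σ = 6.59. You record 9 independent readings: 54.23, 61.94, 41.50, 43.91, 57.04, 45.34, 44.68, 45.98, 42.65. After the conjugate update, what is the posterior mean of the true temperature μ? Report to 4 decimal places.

For Normal data with known variance σ², a Normal(μ₀, σ₀²) prior on μ is conjugate. Posterior precision = 1/σ₀² + n/σ²; posterior mean is the precision-weighted average of μ₀ and x̄.
Σxᵢ = 54.23 + 61.94 + 41.50 + 43.91 + 57.04 + 45.34 + 44.68 + 45.98 + 42.65 = 437.27, so n·x̄ = 437.27.
σ₀² = 27.11² = 734.9521, σ² = 6.59² = 43.4281; σ² + n·σ₀² = 43.4281 + 9·734.9521 = 6657.997.
Posterior mean = (μ₀/σ₀² + n·x̄/σ²)/(1/σ₀² + n/σ²) = (σ²·μ₀ + σ₀²·n·x̄)/(σ² + n·σ₀²) = (43.4281·46.43 + 734.9521·437.27)/6657.997 = 323388.87145/6657.997 = 48.5715.

48.5715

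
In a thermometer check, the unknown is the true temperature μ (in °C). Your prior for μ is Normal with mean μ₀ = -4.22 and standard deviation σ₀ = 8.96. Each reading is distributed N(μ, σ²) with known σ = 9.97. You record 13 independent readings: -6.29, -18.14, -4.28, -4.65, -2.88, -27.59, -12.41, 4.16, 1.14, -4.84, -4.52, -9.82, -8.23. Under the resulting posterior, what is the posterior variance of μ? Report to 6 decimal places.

For Normal data with known variance σ², a Normal(μ₀, σ₀²) prior on μ is conjugate. Posterior precision = 1/σ₀² + n/σ²; posterior mean is the precision-weighted average of μ₀ and x̄.
σ₀² = 8.96² = 80.2816, σ² = 9.97² = 99.4009; σ² + n·σ₀² = 99.4009 + 13·80.2816 = 1143.0617.
Posterior precision = 1/σ₀² + n/σ² = 1/80.2816 + 13/99.4009 = (σ² + n·σ₀²)/(σ₀²σ²) = 1143.0617/(80.2816·99.4009); posterior variance σₙ² = σ₀²σ²/(σ² + n·σ₀²) = 80.2816·99.4009/1143.0617 = 6.981306.

6.981306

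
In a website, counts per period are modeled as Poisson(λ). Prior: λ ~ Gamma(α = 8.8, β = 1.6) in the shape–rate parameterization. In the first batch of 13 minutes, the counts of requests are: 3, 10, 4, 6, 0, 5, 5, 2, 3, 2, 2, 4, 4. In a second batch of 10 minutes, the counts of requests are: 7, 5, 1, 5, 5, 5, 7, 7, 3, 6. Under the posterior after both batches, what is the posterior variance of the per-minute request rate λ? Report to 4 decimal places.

0.1814

With a Gamma(shape α, rate β) prior, the Poisson likelihood is conjugate: the posterior is Gamma(α + ΣXᵢ, β + n).
Batch 1: sum of counts S = 50 over n = 13 minutes.
After batch 1: Gamma(α+S, β+n) = Gamma(8.8+50, 1.6+13) = Gamma(58.8, 14.6).
Batch 2: sum of counts S = 51 over n = 10 minutes.
After batch 2: Gamma(α+S, β+n) = Gamma(58.8+51, 14.6+10) = Gamma(109.8, 24.6).
Var = α/β² = 109.8/24.6² = 0.1814.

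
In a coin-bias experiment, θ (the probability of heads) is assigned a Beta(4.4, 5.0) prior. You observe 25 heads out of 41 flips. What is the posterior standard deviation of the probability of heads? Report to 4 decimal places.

0.0688

The Beta prior is conjugate to a Binomial/Bernoulli likelihood; the update adds successes to α and failures to β.
Posterior: Beta(α+k, β+n−k) = Beta(4.4+25, 5.0+16) = Beta(29.4, 21.0).
Var = αβ/((α+β)²(α+β+1)) = 29.4·21.0/(50.4²·51.4) = 0.00472871; SD = √0.00472871 = 0.0688.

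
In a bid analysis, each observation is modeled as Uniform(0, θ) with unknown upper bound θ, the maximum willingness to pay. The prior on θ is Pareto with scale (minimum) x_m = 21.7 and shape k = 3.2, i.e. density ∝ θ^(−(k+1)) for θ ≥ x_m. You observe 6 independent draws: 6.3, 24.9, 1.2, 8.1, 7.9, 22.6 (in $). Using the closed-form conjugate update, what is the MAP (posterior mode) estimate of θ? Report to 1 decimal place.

24.9

A Pareto(scale x_m, shape k) prior on the upper bound θ of Uniform(0, θ) is conjugate: posterior is Pareto(max(x_m, max xᵢ), k + n).
Sample maximum = 24.9; prior scale x_m = 21.7 → posterior scale = max = 24.9.
Posterior shape = 3.2 + 6 = 9.2.
The Pareto density is decreasing on [x_m, ∞), so the mode is x_m = 24.9.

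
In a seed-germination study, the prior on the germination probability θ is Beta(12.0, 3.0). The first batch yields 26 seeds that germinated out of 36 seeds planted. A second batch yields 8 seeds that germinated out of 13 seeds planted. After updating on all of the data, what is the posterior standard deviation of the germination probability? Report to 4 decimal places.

0.0558

The Beta prior is conjugate to a Binomial/Bernoulli likelihood; the update adds successes to α and failures to β.
After batch 1: Beta(12.0+26, 3.0+10) = Beta(38.0, 13.0).
After batch 2: Beta(38.0+8, 13.0+5) = Beta(46.0, 18.0).
Var = αβ/((α+β)²(α+β+1)) = 46.0·18.0/(64.0²·65.0) = 0.00310998; SD = √0.00310998 = 0.0558.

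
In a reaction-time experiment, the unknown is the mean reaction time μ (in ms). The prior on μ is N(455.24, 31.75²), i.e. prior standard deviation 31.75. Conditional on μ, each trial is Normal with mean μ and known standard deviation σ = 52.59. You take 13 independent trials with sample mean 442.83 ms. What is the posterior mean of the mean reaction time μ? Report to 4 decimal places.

444.9927

For Normal data with known variance σ², a Normal(μ₀, σ₀²) prior on μ is conjugate. Posterior precision = 1/σ₀² + n/σ²; posterior mean is the precision-weighted average of μ₀ and x̄.
n·x̄ = 13·442.83 = 5756.79.
σ₀² = 31.75² = 1008.0625, σ² = 52.59² = 2765.7081; σ² + n·σ₀² = 2765.7081 + 13·1008.0625 = 15870.5206.
Posterior mean = (μ₀/σ₀² + n·x̄/σ²)/(1/σ₀² + n/σ²) = (σ²·μ₀ + σ₀²·n·x̄)/(σ² + n·σ₀²) = (2765.7081·455.24 + 1008.0625·5756.79)/15870.5206 = 7062265.074819/15870.5206 = 444.9927.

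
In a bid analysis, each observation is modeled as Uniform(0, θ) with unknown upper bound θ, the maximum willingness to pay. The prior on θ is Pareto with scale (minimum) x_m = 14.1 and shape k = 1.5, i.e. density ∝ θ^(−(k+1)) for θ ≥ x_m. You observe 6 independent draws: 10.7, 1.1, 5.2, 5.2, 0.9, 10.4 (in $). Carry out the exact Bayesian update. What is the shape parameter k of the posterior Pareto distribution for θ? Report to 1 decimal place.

7.5

A Pareto(scale x_m, shape k) prior on the upper bound θ of Uniform(0, θ) is conjugate: posterior is Pareto(max(x_m, max xᵢ), k + n).
Sample maximum = 10.7; prior scale x_m = 14.1 → posterior scale = max = 14.1.
Posterior shape = 1.5 + 6 = 7.5.
Posterior shape k = 7.5.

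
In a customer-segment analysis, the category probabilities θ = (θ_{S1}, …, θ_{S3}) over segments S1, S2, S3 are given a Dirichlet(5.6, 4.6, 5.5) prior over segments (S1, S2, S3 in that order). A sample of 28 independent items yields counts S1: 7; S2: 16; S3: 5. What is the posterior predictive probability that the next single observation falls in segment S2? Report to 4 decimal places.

0.4714

The Dirichlet prior is conjugate to the Multinomial likelihood: each posterior αⱼ = prior αⱼ + observed count nⱼ.
Posterior concentration: (12.6, 20.6, 10.5), total = 43.7.
P(next = S2 | data) = α_{S2}/Σα = 0.4714.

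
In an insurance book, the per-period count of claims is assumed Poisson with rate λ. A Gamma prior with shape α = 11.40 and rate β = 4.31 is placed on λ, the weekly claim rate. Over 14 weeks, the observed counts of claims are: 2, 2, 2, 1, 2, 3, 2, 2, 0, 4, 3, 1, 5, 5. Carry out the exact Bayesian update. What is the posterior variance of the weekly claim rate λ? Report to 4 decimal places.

With a Gamma(shape α, rate β) prior, the Poisson likelihood is conjugate: the posterior is Gamma(α + ΣXᵢ, β + n).
Sum of counts S = 34 over n = 14 weeks.
Posterior: Gamma(α+S, β+n) = Gamma(11.40+34, 4.31+14) = Gamma(45.40, 18.31).
Var = α/β² = 45.40/18.31² = 0.1354.

0.1354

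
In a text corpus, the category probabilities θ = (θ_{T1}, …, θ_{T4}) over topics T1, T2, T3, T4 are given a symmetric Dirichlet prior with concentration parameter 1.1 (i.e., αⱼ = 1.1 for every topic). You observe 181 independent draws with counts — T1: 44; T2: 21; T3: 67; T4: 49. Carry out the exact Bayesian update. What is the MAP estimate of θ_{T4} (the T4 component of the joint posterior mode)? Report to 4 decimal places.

0.2707

The Dirichlet prior is conjugate to the Multinomial likelihood: each posterior αⱼ = prior αⱼ + observed count nⱼ.
Posterior concentration: (45.1, 22.1, 68.1, 50.1), total = 185.4.
Joint mode component: (α_{T4}−1)/(Σα−K) = 49.1/181.4 = 0.2707.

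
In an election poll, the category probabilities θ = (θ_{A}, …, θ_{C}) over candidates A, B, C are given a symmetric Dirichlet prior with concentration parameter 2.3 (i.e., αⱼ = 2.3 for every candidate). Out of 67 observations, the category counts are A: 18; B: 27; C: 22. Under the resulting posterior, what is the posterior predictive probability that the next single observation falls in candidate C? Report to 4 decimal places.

0.3288

The Dirichlet prior is conjugate to the Multinomial likelihood: each posterior αⱼ = prior αⱼ + observed count nⱼ.
Posterior concentration: (20.3, 29.3, 24.3), total = 73.9.
P(next = C | data) = α_{C}/Σα = 0.3288.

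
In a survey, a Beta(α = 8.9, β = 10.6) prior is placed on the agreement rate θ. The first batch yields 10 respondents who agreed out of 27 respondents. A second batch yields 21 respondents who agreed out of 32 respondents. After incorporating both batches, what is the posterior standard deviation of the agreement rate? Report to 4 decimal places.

The Beta prior is conjugate to a Binomial/Bernoulli likelihood; the update adds successes to α and failures to β.
After batch 1: Beta(8.9+10, 10.6+17) = Beta(18.9, 27.6).
After batch 2: Beta(18.9+21, 27.6+11) = Beta(39.9, 38.6).
Var = αβ/((α+β)²(α+β+1)) = 39.9·38.6/(78.5²·79.5) = 0.00314379; SD = √0.00314379 = 0.0561.

0.0561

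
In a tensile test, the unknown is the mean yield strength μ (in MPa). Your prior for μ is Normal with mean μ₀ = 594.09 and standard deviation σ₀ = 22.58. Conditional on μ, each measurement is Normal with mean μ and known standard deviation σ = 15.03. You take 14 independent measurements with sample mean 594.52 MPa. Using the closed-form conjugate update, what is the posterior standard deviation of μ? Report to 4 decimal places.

3.9548

For Normal data with known variance σ², a Normal(μ₀, σ₀²) prior on μ is conjugate. Posterior precision = 1/σ₀² + n/σ²; posterior mean is the precision-weighted average of μ₀ and x̄.
σ₀² = 22.58² = 509.8564, σ² = 15.03² = 225.9009; σ² + n·σ₀² = 225.9009 + 14·509.8564 = 7363.8905.
Posterior precision = 1/σ₀² + n/σ² = 1/509.8564 + 14/225.9009 = (σ² + n·σ₀²)/(σ₀²σ²) = 7363.8905/(509.8564·225.9009); posterior variance σₙ² = σ₀²σ²/(σ² + n·σ₀²) = 509.8564·225.9009/7363.8905 = 15.640784.
Posterior SD = √σₙ² = √(509.8564·225.9009/7363.8905) = 3.9548.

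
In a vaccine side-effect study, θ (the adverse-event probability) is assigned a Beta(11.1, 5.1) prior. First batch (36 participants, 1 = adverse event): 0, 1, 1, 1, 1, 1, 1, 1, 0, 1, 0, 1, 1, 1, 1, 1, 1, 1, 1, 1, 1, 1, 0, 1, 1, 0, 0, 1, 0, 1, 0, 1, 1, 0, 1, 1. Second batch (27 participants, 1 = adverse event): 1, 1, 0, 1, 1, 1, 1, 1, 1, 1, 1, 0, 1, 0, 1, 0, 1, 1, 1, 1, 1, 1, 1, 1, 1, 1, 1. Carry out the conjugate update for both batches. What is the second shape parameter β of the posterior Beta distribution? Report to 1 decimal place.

18.1

The Beta prior is conjugate to a Binomial/Bernoulli likelihood; the update adds successes to α and failures to β.
After batch 1: Beta(11.1+27, 5.1+9) = Beta(38.1, 14.1).
After batch 2: Beta(38.1+23, 14.1+4) = Beta(61.1, 18.1).
Posterior β = 18.1.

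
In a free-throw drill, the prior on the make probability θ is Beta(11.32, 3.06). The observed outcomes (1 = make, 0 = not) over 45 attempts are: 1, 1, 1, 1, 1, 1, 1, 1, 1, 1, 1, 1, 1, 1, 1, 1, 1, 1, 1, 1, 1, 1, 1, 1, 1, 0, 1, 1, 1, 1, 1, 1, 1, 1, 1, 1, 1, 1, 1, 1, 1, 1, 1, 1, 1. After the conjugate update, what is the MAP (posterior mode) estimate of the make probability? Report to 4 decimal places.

The Beta prior is conjugate to a Binomial/Bernoulli likelihood; the update adds successes to α and failures to β.
Posterior: Beta(α+k, β+n−k) = Beta(11.32+44, 3.06+1) = Beta(55.32, 4.06).
Mode of Beta(a,b) for a,b>1 is (a−1)/(a+b−2) = 54.32/57.38 = 0.9467.

0.9467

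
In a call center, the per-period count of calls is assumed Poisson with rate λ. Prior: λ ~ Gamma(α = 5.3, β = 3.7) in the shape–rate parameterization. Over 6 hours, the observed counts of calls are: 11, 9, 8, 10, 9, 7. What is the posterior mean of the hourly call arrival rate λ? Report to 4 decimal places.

With a Gamma(shape α, rate β) prior, the Poisson likelihood is conjugate: the posterior is Gamma(α + ΣXᵢ, β + n).
Sum of counts S = 54 over n = 6 hours.
Posterior: Gamma(α+S, β+n) = Gamma(5.3+54, 3.7+6) = Gamma(59.3, 9.7).
Posterior mean = α/β = 59.3/9.7 = 6.1134.

6.1134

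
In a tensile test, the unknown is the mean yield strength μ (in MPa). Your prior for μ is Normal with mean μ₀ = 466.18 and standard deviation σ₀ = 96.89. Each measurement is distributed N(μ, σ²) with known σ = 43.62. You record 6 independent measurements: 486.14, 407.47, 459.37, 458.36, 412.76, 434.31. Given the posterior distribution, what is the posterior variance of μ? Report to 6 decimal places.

For Normal data with known variance σ², a Normal(μ₀, σ₀²) prior on μ is conjugate. Posterior precision = 1/σ₀² + n/σ²; posterior mean is the precision-weighted average of μ₀ and x̄.
σ₀² = 96.89² = 9387.6721, σ² = 43.62² = 1902.7044; σ² + n·σ₀² = 1902.7044 + 6·9387.6721 = 58228.737.
Posterior precision = 1/σ₀² + n/σ² = 1/9387.6721 + 6/1902.7044 = (σ² + n·σ₀²)/(σ₀²σ²) = 58228.737/(9387.6721·1902.7044); posterior variance σₙ² = σ₀²σ²/(σ² + n·σ₀²) = 9387.6721·1902.7044/58228.737 = 306.755151.

306.755151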